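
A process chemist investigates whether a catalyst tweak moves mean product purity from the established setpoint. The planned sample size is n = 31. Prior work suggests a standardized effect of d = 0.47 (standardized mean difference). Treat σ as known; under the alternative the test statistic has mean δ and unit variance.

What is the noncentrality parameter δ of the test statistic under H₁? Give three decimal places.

δ ≈ 2.617

The noncentrality parameter scales effect size by the design's sample-size factor: δ = d·√n = 0.47 × √31 = 2.6168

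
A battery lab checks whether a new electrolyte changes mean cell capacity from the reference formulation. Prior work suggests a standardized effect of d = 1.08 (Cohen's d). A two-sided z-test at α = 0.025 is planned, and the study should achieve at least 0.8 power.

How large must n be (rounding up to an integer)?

For power 0.8 need Φ(δ − z_{0.0125}) = 0.8, so δ = z_{0.0125} + z_{0.20} = 2.241 + 0.842 = 3.083.
(The Φ(−δ − z_{α/2}) term is vanishingly small for δ > 0 and is dropped in the standard sample-size formula.)
δ = d·√n ⇒ n = (δ/d)² = (3.083 / 1.08)² = 8.15.
Round up to the next whole unit.

n = 9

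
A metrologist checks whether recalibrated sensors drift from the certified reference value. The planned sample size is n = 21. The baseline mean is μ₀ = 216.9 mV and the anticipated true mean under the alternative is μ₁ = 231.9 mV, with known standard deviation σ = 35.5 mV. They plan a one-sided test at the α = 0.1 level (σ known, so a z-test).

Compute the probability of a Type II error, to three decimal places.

β ≈ 0.256

Standardized effect: d = |μ₁ − μ₀| / σ = |231.9 − 216.9| / 35.5 = 0.4225
Noncentrality parameter: δ = d·√n = 0.4225 × √21 = 1.9363
One-sided α = 0.1 → critical value z_{0.1} = 1.282.
Power = P(Z > 1.282 − δ) = Φ(0.655) = 0.7437.
Type II error: β = 1 − power = 1 − 0.7437 = 0.2563.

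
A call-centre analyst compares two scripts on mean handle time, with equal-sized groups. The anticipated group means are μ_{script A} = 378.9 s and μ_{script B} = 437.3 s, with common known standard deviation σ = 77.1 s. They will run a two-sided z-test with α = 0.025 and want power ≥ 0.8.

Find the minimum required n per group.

Standardized effect: d = |μ_{script A} − μ_{script B}| / σ = |378.9 − 437.3| / 77.1 = 0.7575
Set Φ(δ − 2.241) = 0.8; then δ − 2.241 = Φ⁻¹(0.8) = 0.842, giving δ = 3.083.
(The Φ(−δ − z_{α/2}) term is vanishingly small for δ > 0 and is dropped in the standard sample-size formula.)
δ = d·√(n/2) ⇒ n = 2(δ/d)² = 2 × (3.083 / 0.7575)² = 33.13.
Rounding up, n = 34 per group.

n = 34 per group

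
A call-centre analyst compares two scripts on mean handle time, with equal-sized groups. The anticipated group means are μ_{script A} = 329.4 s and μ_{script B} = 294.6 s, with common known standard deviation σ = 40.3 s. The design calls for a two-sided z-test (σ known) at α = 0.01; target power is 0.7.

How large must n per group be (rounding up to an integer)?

n = 26 per group

Standardized effect: d = |μ_{script A} − μ_{script B}| / σ = |329.4 − 294.6| / 40.3 = 0.8635
For power 0.7 need Φ(δ − z_{0.005}) = 0.7, so δ = z_{0.005} + z_{0.30} = 2.576 + 0.524 = 3.100.
(The Φ(−δ − z_{α/2}) term is vanishingly small for δ > 0 and is dropped in the standard sample-size formula.)
δ = d·√(n/2) ⇒ n = 2(δ/d)² = 2 × (3.100 / 0.8635)² = 25.78.
Rounding up, n = 26 per group.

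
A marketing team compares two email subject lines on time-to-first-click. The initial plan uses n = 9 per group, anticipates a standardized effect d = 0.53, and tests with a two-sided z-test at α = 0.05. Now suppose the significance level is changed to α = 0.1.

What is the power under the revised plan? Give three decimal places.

Power ≈ 0.304

δ = d·√(n/2) = 0.53 × √(9/2) = 1.1243 (unchanged). New critical value: z_{0.05} = 1.645.
Revised power = Φ(δ − 1.645) + Φ(−δ − 1.645) = Φ(-0.521) + Φ(-2.769) = 0.3013 + 0.0028 = 0.3041.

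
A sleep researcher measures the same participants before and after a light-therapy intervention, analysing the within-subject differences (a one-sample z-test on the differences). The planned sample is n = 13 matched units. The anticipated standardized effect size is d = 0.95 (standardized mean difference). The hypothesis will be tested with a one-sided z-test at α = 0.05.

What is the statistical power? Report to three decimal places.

Noncentrality parameter: δ = d·√n = 0.95 × √13 = 3.4253
One-sided α = 0.05 → critical value z_{0.05} = 1.645.
Power = P(Z > 1.645 − δ) = Φ(1.780) = 0.9625.

Power ≈ 0.962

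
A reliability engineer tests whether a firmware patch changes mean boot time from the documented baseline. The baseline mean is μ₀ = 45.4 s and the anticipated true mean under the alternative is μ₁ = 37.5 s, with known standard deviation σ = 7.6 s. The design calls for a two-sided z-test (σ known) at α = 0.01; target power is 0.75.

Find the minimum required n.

n = 10

Standardized effect: d = |μ₁ − μ₀| / σ = |37.5 − 45.4| / 7.6 = 1.0395
For power 0.75 need Φ(δ − z_{0.005}) = 0.75, so δ = z_{0.005} + z_{0.25} = 2.576 + 0.674 = 3.250.
(For δ > 0 the lower-tail rejection region contributes negligibly to power, so the one-term inversion is standard.)
δ = d·√n ⇒ n = (δ/d)² = (3.250 / 1.0395)² = 9.78.
Rounding up, n = 10.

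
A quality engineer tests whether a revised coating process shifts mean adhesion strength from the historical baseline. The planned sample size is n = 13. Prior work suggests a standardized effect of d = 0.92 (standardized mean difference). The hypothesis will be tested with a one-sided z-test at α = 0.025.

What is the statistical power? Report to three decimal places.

Noncentrality parameter: δ = d·√n = 0.92 × √13 = 3.3171
Critical value for a one-sided test at α = 0.025: z_α = 1.960.
Power = P(Z > 1.960 − δ) = Φ(1.357) = 0.9126.

Power ≈ 0.913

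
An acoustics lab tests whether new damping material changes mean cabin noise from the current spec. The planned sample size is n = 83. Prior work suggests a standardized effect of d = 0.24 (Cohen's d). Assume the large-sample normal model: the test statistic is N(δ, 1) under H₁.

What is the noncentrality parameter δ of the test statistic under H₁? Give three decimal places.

The noncentrality parameter scales effect size by the design's sample-size factor: δ = d·√n = 0.24 × √83 = 2.1865

δ ≈ 2.187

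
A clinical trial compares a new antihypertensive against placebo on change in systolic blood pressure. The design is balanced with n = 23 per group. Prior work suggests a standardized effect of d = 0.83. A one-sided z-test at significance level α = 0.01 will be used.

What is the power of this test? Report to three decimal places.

Power ≈ 0.687

Noncentrality parameter: δ = d·√(n/2) = 0.83 × √(23/2) = 2.8147
One-sided α = 0.01 → critical value z_{0.01} = 2.326.
Power = P(Z > 2.326 − δ) = Φ(0.488) = 0.6873.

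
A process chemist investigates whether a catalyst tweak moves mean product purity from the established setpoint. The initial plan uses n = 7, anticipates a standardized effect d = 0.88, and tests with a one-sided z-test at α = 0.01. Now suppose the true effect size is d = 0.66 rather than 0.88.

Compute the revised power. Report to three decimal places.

With d = 0.66: δ = d·√n = 0.66 × √7 = 1.7462. Critical value z_{0.01} = 2.326.
Revised power = P(Z > 2.326 − δ) = Φ(-0.580) = 0.2809.

Power ≈ 0.281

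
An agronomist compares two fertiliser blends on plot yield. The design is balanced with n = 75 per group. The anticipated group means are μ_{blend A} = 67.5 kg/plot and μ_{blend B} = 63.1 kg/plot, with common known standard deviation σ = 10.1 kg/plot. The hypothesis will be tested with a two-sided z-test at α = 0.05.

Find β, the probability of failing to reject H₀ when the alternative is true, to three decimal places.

Standardized effect: d = |μ_{blend A} − μ_{blend B}| / σ = |67.5 − 63.1| / 10.1 = 0.4356
Noncentrality parameter: δ = d·√(n/2) = 0.4356 × √(75/2) = 2.6678
Two-sided α = 0.05 → critical value z_{0.025} = 1.960.
Power = Φ(δ − 1.960) + Φ(−δ − 1.960) = Φ(0.708) + Φ(-4.628) = 0.7605 + 0.0000 = 0.7605.
Type II error: β = 1 − power = 1 − 0.7605 = 0.2395.

β ≈ 0.240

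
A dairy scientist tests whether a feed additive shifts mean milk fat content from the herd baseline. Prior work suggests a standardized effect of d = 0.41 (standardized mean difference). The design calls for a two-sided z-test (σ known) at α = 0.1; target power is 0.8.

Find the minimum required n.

n = 37

For power 0.8 need Φ(δ − z_{0.05}) = 0.8, so δ = z_{0.05} + z_{0.20} = 1.645 + 0.842 = 2.486.
(For δ > 0 the lower-tail rejection region contributes negligibly to power, so the one-term inversion is standard.)
δ = d·√n ⇒ n = (δ/d)² = (2.486 / 0.41)² = 36.78.
Rounding up, n = 37.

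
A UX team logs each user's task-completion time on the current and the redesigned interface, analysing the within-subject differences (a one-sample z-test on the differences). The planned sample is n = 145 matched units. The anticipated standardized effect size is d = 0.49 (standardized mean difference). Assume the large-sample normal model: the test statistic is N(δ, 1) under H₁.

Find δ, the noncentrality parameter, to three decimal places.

δ = d·√n = 0.49 × √145 = 5.9004

δ ≈ 5.900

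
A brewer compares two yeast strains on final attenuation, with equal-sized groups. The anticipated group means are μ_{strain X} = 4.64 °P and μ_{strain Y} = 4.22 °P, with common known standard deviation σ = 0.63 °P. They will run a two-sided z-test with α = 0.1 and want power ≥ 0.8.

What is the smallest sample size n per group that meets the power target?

Standardized effect: d = |μ_{strain X} − μ_{strain Y}| / σ = |4.64 − 4.22| / 0.63 = 0.6667
For power 0.8 need Φ(δ − z_{0.05}) = 0.8, so δ = z_{0.05} + z_{0.20} = 1.645 + 0.842 = 2.486.
(For δ > 0 the lower-tail rejection region contributes negligibly to power, so the one-term inversion is standard.)
δ = d·√(n/2) ⇒ n = 2(δ/d)² = 2 × (2.486 / 0.6667)² = 27.82.
Round up to the next whole unit.

n = 28 per group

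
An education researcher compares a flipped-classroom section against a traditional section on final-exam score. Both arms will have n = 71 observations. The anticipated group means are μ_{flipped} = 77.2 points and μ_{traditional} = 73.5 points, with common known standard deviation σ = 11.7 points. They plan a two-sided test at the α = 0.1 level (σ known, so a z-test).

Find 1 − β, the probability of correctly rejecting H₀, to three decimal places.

Standardized effect: d = |μ_{flipped} − μ_{traditional}| / σ = |77.2 − 73.5| / 11.7 = 0.3162
Noncentrality parameter: δ = d·√(n/2) = 0.3162 × √(71/2) = 1.8842
Two-sided α = 0.1 → critical value z_{0.05} = 1.645.
Power = Φ(δ − 1.645) + Φ(−δ − 1.645) = Φ(0.239) + Φ(-3.529) = 0.5946 + 0.0002 = 0.5948.

Power ≈ 0.595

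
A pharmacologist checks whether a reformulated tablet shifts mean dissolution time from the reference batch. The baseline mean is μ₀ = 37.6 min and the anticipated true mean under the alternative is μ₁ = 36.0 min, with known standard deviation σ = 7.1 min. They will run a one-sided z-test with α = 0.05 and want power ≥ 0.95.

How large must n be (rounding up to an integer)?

Standardized effect: d = |μ₁ − μ₀| / σ = |36.0 − 37.6| / 7.1 = 0.2254
For power 0.95 need Φ(δ − z_{0.05}) = 0.95, so δ = z_{0.05} + z_{0.05} = 1.645 + 1.645 = 3.290.
δ = d·√n ⇒ n = (δ/d)² = (3.290 / 0.2254)² = 213.10.
Rounding up, n = 214.

n = 214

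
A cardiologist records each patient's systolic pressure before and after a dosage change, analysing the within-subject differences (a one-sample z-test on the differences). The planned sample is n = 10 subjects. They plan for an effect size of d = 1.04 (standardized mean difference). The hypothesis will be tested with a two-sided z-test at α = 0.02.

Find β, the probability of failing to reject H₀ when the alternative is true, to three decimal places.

β ≈ 0.168

Noncentrality parameter: λ = d·√n = 1.04 × √10 = 3.2888
Two-sided α = 0.02 → critical value z_{0.01} = 2.326.
Power = Φ(λ − 2.326) + Φ(−λ − 2.326) = Φ(0.962) + Φ(-5.615) = 0.8321 + 0.0000 = 0.8321.
Type II error: β = 1 − power = 1 − 0.8321 = 0.1679.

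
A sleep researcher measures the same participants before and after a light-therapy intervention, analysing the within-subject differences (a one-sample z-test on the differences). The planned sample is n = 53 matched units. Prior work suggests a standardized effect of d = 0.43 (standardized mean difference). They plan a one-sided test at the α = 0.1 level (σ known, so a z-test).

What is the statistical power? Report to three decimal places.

Power ≈ 0.968

Noncentrality parameter: δ = d·√n = 0.43 × √53 = 3.1304
One-sided α = 0.1 → critical value z_{0.1} = 1.282.
Power = P(Z > 1.282 − δ) = Φ(1.849) = 0.9678.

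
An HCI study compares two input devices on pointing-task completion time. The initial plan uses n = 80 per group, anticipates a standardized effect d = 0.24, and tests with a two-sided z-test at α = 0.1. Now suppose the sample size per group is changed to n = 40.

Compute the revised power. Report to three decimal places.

Power ≈ 0.287

With n = 40 per group: δ = d·√(n/2) = 0.24 × √(40/2) = 1.0733. Critical value z_{0.05} = 1.645.
Revised power = Φ(δ − 1.645) + Φ(−δ − 1.645) = Φ(-0.572) + Φ(-2.718) = 0.2838 + 0.0033 = 0.2871.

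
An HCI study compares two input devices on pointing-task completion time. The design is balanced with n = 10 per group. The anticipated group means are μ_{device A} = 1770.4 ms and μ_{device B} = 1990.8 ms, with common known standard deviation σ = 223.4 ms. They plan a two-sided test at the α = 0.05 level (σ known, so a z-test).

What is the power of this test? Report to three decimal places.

Standardized effect: d = |μ_{device A} − μ_{device B}| / σ = |1770.4 − 1990.8| / 223.4 = 0.9866
Noncentrality parameter: δ = d·√(n/2) = 0.9866 × √(10/2) = 2.2060
Critical value for a two-sided test at α = 0.05: z_{α/2} = 1.960.
Power = Φ(δ − 1.960) + Φ(−δ − 1.960) = Φ(0.246) + Φ(-4.166) = 0.5972 + 0.0000 = 0.5972.

Power ≈ 0.597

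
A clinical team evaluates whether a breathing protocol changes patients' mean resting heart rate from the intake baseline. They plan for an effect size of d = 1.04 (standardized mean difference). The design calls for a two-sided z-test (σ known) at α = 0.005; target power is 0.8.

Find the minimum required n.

n = 13

Set Φ(δ − 2.807) = 0.8; then δ − 2.807 = Φ⁻¹(0.8) = 0.842, giving δ = 3.649.
(The Φ(−δ − z_{α/2}) term is vanishingly small for δ > 0 and is dropped in the standard sample-size formula.)
δ = d·√n ⇒ n = (δ/d)² = (3.649 / 1.04)² = 12.31.
Rounding up, n = 13.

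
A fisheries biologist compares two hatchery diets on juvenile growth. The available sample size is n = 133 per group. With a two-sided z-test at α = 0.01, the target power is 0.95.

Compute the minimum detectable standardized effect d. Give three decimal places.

Need Φ(δ − 2.576) = 0.95, so δ = 2.576 + 1.645 = 4.221.
(The second rejection-region term Φ(−δ − z_{α/2}) is negligible and dropped.)
δ = d·√(n/2) ⇒ d = δ/√(n/2) = 4.221/√(133/2) = 0.5176.

d ≈ 0.518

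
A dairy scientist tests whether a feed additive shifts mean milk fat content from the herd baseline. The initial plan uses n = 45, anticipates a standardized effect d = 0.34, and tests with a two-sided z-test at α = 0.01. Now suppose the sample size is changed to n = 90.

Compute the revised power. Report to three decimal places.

With n = 90: δ = d·√n = 0.34 × √90 = 3.2255. Critical value z_{0.005} = 2.576.
Revised power = Φ(δ − 2.576) + Φ(−δ − 2.576) = Φ(0.650) + Φ(-5.801) = 0.7421 + 0.0000 = 0.7421.

Power ≈ 0.742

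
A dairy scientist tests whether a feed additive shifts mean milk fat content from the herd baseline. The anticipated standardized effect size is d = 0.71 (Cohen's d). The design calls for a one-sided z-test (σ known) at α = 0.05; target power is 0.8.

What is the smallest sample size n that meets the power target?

n = 13

Set Φ(δ − 1.645) = 0.8; then δ − 1.645 = Φ⁻¹(0.8) = 0.842, giving δ = 2.486.
δ = d·√n ⇒ n = (δ/d)² = (2.486 / 0.71)² = 12.26.
Rounding up, n = 13.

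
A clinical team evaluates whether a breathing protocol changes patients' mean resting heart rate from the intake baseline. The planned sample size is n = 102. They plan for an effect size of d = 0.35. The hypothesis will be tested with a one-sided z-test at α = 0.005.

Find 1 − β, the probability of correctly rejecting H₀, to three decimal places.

Power ≈ 0.831

Noncentrality parameter: δ = d·√n = 0.35 × √102 = 3.5348
One-sided α = 0.005 → critical value z_{0.005} = 2.576.
Power = Φ(δ − 2.576) = Φ(0.959) = 0.8312.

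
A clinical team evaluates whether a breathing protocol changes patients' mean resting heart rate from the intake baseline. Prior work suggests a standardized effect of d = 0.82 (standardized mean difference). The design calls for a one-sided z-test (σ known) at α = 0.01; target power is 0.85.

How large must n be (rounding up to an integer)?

Set Φ(δ − 2.326) = 0.85; then δ − 2.326 = Φ⁻¹(0.85) = 1.036, giving δ = 3.363.
δ = d·√n ⇒ n = (δ/d)² = (3.363 / 0.82)² = 16.82.
Round up to the next whole unit.

n = 17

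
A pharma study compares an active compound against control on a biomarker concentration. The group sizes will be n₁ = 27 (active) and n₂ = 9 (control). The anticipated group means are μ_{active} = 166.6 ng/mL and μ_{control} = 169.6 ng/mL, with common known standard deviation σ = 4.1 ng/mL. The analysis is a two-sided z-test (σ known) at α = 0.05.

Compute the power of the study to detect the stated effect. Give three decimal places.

Power ≈ 0.477

Standardized effect: d = |μ_{active} − μ_{control}| / σ = |166.6 − 169.6| / 4.1 = 0.7317
Noncentrality parameter: δ = d / √(1/n₁ + 1/n₂) = 0.7317 / √(1/27 + 1/9) = 1.9010
Two-sided α = 0.05 → critical value z_{0.025} = 1.960.
Power = Φ(δ − 1.960) + Φ(−δ − 1.960) = Φ(-0.059) + Φ(-3.861) = 0.4765 + 0.0001 = 0.4766.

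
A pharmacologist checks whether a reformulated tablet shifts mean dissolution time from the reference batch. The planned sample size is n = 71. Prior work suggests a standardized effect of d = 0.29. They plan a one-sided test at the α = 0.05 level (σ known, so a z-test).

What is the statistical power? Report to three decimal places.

Power ≈ 0.788

Noncentrality parameter: δ = d·√n = 0.29 × √71 = 2.4436
Critical value for a one-sided test at α = 0.05: z_α = 1.645.
Power = Φ(δ − 1.645) = Φ(0.799) = 0.7878.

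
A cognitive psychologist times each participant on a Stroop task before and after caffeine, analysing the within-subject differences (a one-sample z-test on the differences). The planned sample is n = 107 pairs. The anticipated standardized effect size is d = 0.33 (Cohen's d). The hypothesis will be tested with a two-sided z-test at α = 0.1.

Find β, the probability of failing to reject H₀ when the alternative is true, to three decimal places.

Noncentrality parameter: δ = d·√n = 0.33 × √107 = 3.4135
Two-sided α = 0.1 → critical value z_{0.05} = 1.645.
Power = Φ(δ − 1.645) + Φ(−δ − 1.645) = Φ(1.769) + Φ(-5.058) = 0.9615 + 0.0000 = 0.9615.
Type II error: β = 1 − power = 1 − 0.9615 = 0.0385.

β ≈ 0.038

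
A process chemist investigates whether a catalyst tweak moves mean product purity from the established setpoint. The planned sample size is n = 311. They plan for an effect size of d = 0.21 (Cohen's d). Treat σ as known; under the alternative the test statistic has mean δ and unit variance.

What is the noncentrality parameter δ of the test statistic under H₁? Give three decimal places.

δ ≈ 3.703

δ = d·√n = 0.21 × √311 = 3.7034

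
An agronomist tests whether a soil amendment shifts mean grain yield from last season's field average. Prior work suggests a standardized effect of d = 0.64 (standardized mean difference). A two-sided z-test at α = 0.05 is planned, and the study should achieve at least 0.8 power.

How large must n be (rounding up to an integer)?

n = 20

Set Φ(δ − 1.960) = 0.8; then δ − 1.960 = Φ⁻¹(0.8) = 0.842, giving δ = 2.802.
(Ignoring the negligible lower-tail rejection probability gives the usual closed-form inversion.)
δ = d·√n ⇒ n = (δ/d)² = (2.802 / 0.64)² = 19.16.
Rounding up, n = 20.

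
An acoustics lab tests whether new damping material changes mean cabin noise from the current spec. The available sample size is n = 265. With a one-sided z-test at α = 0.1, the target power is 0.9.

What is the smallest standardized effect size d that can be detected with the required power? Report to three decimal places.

Need Φ(δ − 1.282) = 0.9, so δ = 1.282 + 1.282 = 2.563.
δ = d·√n ⇒ d = δ/√n = 2.563/√265 = 0.1575.

d ≈ 0.157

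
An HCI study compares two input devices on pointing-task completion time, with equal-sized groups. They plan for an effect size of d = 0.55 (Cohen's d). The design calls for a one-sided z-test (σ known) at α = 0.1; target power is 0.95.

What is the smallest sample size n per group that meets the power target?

For power 0.95 need Φ(δ − z_{0.1}) = 0.95, so δ = z_{0.1} + z_{0.05} = 1.282 + 1.645 = 2.926.
δ = d·√(n/2) ⇒ n = 2(δ/d)² = 2 × (2.926 / 0.55)² = 56.62.
Round up to the next whole unit.

n = 57 per group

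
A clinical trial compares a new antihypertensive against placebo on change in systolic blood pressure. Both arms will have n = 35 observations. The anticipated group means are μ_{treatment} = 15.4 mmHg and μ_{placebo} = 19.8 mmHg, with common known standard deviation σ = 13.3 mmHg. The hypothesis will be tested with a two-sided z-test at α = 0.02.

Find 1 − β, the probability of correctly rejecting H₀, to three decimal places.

Standardized effect: d = |μ_{treatment} − μ_{placebo}| / σ = |15.4 − 19.8| / 13.3 = 0.3308
Noncentrality parameter: δ = d·√(n/2) = 0.3308 × √(35/2) = 1.3839
Two-sided α = 0.02 → critical value z_{0.01} = 2.326.
Power = Φ(δ − 2.326) + Φ(−δ − 2.326) = Φ(-0.942) + Φ(-3.710) = 0.1730 + 0.0001 = 0.1731.

Power ≈ 0.173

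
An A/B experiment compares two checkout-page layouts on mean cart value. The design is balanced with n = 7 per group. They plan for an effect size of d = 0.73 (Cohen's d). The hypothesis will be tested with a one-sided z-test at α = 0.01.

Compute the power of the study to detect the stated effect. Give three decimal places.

Noncentrality parameter: λ = d·√(n/2) = 0.73 × √(7/2) = 1.3657
One-sided α = 0.01 → critical value z_{0.01} = 2.326.
Power = P(Z > 2.326 − λ) = Φ(-0.961) = 0.1684.

Power ≈ 0.168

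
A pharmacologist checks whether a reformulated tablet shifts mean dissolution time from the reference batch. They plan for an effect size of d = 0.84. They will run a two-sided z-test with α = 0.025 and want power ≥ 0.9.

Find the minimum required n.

n = 18

Set Φ(δ − 2.241) = 0.9; then δ − 2.241 = Φ⁻¹(0.9) = 1.282, giving δ = 3.523.
(For δ > 0 the lower-tail rejection region contributes negligibly to power, so the one-term inversion is standard.)
δ = d·√n ⇒ n = (δ/d)² = (3.523 / 0.84)² = 17.59.
Rounding up, n = 18.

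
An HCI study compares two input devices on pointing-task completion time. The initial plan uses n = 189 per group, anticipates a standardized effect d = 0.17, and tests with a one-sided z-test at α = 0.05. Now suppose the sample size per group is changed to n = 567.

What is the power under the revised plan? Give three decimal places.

With n = 567 per group: δ = d·√(n/2) = 0.17 × √(567/2) = 2.8624. Critical value z_{0.05} = 1.645.
Revised power = P(Z > 1.645 − δ) = Φ(1.218) = 0.8883.

Power ≈ 0.888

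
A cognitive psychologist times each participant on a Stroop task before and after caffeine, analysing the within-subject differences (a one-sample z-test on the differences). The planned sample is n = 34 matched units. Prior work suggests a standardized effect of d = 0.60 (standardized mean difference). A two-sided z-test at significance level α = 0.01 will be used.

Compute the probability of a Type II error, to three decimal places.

β ≈ 0.178

Noncentrality parameter: δ = d·√n = 0.60 × √34 = 3.4986
Two-sided α = 0.01 → critical value z_{0.005} = 2.576.
Power = Φ(δ − 2.576) + Φ(−δ − 2.576) = Φ(0.923) + Φ(-6.074) = 0.8219 + 0.0000 = 0.8219.
Type II error: β = 1 − power = 1 − 0.8219 = 0.1781.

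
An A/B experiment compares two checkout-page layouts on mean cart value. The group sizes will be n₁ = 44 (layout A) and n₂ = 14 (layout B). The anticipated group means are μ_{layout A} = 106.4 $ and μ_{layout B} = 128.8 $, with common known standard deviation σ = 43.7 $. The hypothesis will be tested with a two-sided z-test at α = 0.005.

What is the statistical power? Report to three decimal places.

Standardized effect: d = |μ_{layout A} − μ_{layout B}| / σ = |106.4 − 128.8| / 43.7 = 0.5126
Noncentrality parameter: δ = d / √(1/n₁ + 1/n₂) = 0.5126 / √(1/44 + 1/14) = 1.6705
Critical value for a two-sided test at α = 0.005: z_{α/2} = 2.807.
Power = Φ(δ − 2.807) + Φ(−δ − 2.807) = Φ(-1.137) + Φ(-4.478) = 0.1279 + 0.0000 = 0.1279.

Power ≈ 0.128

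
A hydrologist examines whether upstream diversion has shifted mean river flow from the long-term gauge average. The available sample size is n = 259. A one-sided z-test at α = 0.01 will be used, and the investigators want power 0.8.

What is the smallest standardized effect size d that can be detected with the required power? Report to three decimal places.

d ≈ 0.197

Required noncentrality: δ = z_{0.01} + z_{0.20} = 2.326 + 0.842 = 3.168.
δ = d·√n ⇒ d = δ/√n = 3.168/√259 = 0.1968.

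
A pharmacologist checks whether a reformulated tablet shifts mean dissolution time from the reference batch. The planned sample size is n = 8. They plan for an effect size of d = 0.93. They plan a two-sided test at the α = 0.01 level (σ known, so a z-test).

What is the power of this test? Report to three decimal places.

Power ≈ 0.522

Noncentrality parameter: δ = d·√n = 0.93 × √8 = 2.6304
Critical value for a two-sided test at α = 0.01: z_{α/2} = 2.576.
Power = Φ(δ − 2.576) + Φ(−δ − 2.576) = Φ(0.055) + Φ(-5.206) = 0.5218 + 0.0000 = 0.5218.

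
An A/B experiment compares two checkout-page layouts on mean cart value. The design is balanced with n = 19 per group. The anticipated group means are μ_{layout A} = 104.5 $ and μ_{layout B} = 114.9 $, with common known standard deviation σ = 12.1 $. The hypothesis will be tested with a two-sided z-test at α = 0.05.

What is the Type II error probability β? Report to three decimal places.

Standardized effect: d = |μ_{layout A} − μ_{layout B}| / σ = |104.5 − 114.9| / 12.1 = 0.8595
Noncentrality parameter: δ = d·√(n/2) = 0.8595 × √(19/2) = 2.6492
Two-sided α = 0.05 → critical value z_{0.025} = 1.960.
Power = Φ(δ − 1.960) + Φ(−δ − 1.960) = Φ(0.689) + Φ(-4.609) = 0.7547 + 0.0000 = 0.7547.
Type II error: β = 1 − power = 1 − 0.7547 = 0.2453.

β ≈ 0.245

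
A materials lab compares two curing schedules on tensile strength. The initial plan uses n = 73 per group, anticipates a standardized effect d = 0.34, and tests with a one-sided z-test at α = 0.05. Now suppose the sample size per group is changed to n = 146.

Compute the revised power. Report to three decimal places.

Power ≈ 0.896

With n = 146 per group: δ = d·√(n/2) = 0.34 × √(146/2) = 2.9050. Critical value z_{0.05} = 1.645.
Revised power = P(Z > 1.645 − δ) = Φ(1.260) = 0.8962.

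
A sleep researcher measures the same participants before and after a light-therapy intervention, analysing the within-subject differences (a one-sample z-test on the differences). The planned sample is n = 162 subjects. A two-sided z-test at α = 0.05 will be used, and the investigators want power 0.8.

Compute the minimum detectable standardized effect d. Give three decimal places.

Need Φ(δ − 1.960) = 0.8, so δ = 1.960 + 0.842 = 2.802.
(Lower-tail contribution to power is negligible for δ > 0.)
δ = d·√n ⇒ d = δ/√n = 2.802/√162 = 0.2201.

d ≈ 0.220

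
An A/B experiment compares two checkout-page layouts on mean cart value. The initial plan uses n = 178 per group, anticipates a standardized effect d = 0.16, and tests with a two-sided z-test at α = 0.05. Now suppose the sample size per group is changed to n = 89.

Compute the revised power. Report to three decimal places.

With n = 89 per group: δ = d·√(n/2) = 0.16 × √(89/2) = 1.0673. Critical value z_{0.025} = 1.960.
Revised power = Φ(δ − 1.960) + Φ(−δ − 1.960) = Φ(-0.893) + Φ(-3.027) = 0.1860 + 0.0012 = 0.1873.

Power ≈ 0.187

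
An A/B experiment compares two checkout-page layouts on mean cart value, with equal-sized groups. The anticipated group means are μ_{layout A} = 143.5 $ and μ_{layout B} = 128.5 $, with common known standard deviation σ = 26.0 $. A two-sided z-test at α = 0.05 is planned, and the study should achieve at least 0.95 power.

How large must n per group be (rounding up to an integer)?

n = 79 per group

Standardized effect: d = |μ_{layout A} − μ_{layout B}| / σ = |143.5 − 128.5| / 26.0 = 0.5769
Set Φ(δ − 1.960) = 0.95; then δ − 1.960 = Φ⁻¹(0.95) = 1.645, giving δ = 3.605.
(The Φ(−δ − z_{α/2}) term is vanishingly small for δ > 0 and is dropped in the standard sample-size formula.)
δ = d·√(n/2) ⇒ n = 2(δ/d)² = 2 × (3.605 / 0.5769)² = 78.08.
Rounding up, n = 79 per group.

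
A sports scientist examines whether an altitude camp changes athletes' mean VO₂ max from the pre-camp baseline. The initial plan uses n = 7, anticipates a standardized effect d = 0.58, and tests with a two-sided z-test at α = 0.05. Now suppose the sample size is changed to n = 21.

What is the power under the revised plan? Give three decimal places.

With n = 21: δ = d·√n = 0.58 × √21 = 2.6579. Critical value z_{0.025} = 1.960.
Revised power = Φ(δ − 1.960) + Φ(−δ − 1.960) = Φ(0.698) + Φ(-4.618) = 0.7574 + 0.0000 = 0.7574.

Power ≈ 0.757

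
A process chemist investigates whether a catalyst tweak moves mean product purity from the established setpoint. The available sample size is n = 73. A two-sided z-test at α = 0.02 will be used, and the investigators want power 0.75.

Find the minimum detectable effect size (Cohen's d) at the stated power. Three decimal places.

d ≈ 0.351

Need Φ(δ − 2.326) = 0.75, so δ = 2.326 + 0.674 = 3.001.
(Lower-tail contribution to power is negligible for δ > 0.)
δ = d·√n ⇒ d = δ/√n = 3.001/√73 = 0.3512.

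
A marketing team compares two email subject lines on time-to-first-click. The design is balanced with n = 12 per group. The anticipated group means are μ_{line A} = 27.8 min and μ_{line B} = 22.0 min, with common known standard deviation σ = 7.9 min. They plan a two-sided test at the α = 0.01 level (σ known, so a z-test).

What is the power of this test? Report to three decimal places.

Standardized effect: d = |μ_{line A} − μ_{line B}| / σ = |27.8 − 22.0| / 7.9 = 0.7342
Noncentrality parameter: δ = d·√(n/2) = 0.7342 × √(12/2) = 1.7984
Two-sided α = 0.01 → critical value z_{0.005} = 2.576.
Power = Φ(δ − 2.576) + Φ(−δ − 2.576) = Φ(-0.777) + Φ(-4.374) = 0.2184 + 0.0000 = 0.2184.

Power ≈ 0.218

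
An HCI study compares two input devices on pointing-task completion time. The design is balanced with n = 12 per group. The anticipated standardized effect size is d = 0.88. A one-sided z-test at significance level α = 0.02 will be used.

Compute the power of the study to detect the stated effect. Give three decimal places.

Power ≈ 0.541

Noncentrality parameter: λ = d·√(n/2) = 0.88 × √(12/2) = 2.1556
Critical value for a one-sided test at α = 0.02: z_α = 2.054.
Power = Φ(λ − 2.054) = Φ(0.102) = 0.5405.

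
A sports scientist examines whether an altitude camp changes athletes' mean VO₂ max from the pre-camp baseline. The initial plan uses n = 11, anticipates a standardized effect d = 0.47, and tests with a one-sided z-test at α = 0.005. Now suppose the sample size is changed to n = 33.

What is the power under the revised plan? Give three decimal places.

Power ≈ 0.549

With n = 33: δ = d·√n = 0.47 × √33 = 2.6999. Critical value z_{0.005} = 2.576.
Revised power = P(Z > 2.576 − δ) = Φ(0.124) = 0.5494.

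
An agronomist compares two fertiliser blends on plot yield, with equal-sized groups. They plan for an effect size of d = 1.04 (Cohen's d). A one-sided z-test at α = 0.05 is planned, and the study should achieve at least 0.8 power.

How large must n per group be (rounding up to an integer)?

Set Φ(δ − 1.645) = 0.8; then δ − 1.645 = Φ⁻¹(0.8) = 0.842, giving δ = 2.486.
δ = d·√(n/2) ⇒ n = 2(δ/d)² = 2 × (2.486 / 1.04)² = 11.43.
Rounding up, n = 12 per group.

n = 12 per group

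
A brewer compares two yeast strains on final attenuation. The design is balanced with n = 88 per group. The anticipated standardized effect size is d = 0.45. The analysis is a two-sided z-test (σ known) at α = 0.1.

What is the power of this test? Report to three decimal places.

Power ≈ 0.910

Noncentrality parameter: δ = d·√(n/2) = 0.45 × √(88/2) = 2.9850
Critical value for a two-sided test at α = 0.1: z_{α/2} = 1.645.
Power = Φ(δ − 1.645) + Φ(−δ − 1.645) = Φ(1.340) + Φ(-4.630) = 0.9099 + 0.0000 = 0.9099.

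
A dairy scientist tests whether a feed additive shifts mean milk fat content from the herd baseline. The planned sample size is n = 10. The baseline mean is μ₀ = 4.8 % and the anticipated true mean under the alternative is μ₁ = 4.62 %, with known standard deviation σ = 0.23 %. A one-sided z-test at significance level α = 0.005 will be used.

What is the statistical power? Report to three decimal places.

Standardized effect: d = |μ₁ − μ₀| / σ = |4.62 − 4.8| / 0.23 = 0.7826
Noncentrality parameter: δ = d·√n = 0.7826 × √10 = 2.4748
Critical value for a one-sided test at α = 0.005: z_α = 2.576.
Power = P(Z > 2.576 − δ) = Φ(-0.101) = 0.4598.

Power ≈ 0.460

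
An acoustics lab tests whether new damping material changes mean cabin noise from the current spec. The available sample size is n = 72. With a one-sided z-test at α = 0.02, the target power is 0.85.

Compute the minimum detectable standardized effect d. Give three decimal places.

d ≈ 0.364

Required noncentrality: δ = z_{0.02} + z_{0.15} = 2.054 + 1.036 = 3.090.
δ = d·√n ⇒ d = δ/√n = 3.090/√72 = 0.3642.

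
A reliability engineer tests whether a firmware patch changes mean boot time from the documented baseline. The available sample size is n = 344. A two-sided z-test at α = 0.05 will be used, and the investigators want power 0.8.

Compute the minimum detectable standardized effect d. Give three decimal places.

Required noncentrality: δ = z_{0.025} + z_{0.20} = 1.960 + 0.842 = 2.802.
(The second rejection-region term Φ(−δ − z_{α/2}) is negligible and dropped.)
δ = d·√n ⇒ d = δ/√n = 2.802/√344 = 0.1511.

d ≈ 0.151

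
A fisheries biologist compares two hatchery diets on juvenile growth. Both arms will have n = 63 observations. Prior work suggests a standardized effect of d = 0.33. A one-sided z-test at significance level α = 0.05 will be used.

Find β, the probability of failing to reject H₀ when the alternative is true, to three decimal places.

Noncentrality parameter: δ = d·√(n/2) = 0.33 × √(63/2) = 1.8521
Critical value for a one-sided test at α = 0.05: z_α = 1.645.
Power = Φ(δ − 1.645) = Φ(0.207) = 0.5821.
Type II error: β = 1 − power = 1 − 0.5821 = 0.4179.

β ≈ 0.418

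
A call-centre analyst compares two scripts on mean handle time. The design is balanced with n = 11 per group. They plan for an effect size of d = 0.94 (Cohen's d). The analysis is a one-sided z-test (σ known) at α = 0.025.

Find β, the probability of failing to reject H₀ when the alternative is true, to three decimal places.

Noncentrality parameter: δ = d·√(n/2) = 0.94 × √(11/2) = 2.2045
One-sided α = 0.025 → critical value z_{0.025} = 1.960.
Power = P(Z > 1.960 − δ) = Φ(0.245) = 0.5966.
Type II error: β = 1 − power = 1 − 0.5966 = 0.4034.

β ≈ 0.403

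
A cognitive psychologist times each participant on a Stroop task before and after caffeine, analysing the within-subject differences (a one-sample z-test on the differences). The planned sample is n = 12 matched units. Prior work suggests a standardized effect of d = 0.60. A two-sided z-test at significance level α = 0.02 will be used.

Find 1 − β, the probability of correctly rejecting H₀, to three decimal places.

Noncentrality parameter: δ = d·√n = 0.60 × √12 = 2.0785
Critical value for a two-sided test at α = 0.02: z_{α/2} = 2.326.
Power = Φ(δ − 2.326) + Φ(−δ − 2.326) = Φ(-0.248) + Φ(-4.405) = 0.4021 + 0.0000 = 0.4021.

Power ≈ 0.402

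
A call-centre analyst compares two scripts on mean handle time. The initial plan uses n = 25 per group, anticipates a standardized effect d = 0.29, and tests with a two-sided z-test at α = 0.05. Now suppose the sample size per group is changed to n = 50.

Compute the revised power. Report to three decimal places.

Power ≈ 0.305

With n = 50 per group: δ = d·√(n/2) = 0.29 × √(50/2) = 1.4500. Critical value z_{0.025} = 1.960.
Revised power = Φ(δ − 1.960) + Φ(−δ − 1.960) = Φ(-0.510) + Φ(-3.410) = 0.3050 + 0.0003 = 0.3054.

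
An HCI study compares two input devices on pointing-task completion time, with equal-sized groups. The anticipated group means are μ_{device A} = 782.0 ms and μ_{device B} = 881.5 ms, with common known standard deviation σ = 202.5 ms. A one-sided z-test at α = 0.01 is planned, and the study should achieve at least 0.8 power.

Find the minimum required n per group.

Standardized effect: d = |μ_{device A} − μ_{device B}| / σ = |782.0 − 881.5| / 202.5 = 0.4914
For power 0.8 need Φ(δ − z_{0.01}) = 0.8, so δ = z_{0.01} + z_{0.20} = 2.326 + 0.842 = 3.168.
δ = d·√(n/2) ⇒ n = 2(δ/d)² = 2 × (3.168 / 0.4914)² = 83.14.
Rounding up, n = 84 per group.

n = 84 per group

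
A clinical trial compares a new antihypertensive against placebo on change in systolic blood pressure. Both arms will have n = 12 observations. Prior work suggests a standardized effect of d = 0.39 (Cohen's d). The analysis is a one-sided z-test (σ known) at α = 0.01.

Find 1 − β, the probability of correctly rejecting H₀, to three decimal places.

Noncentrality parameter: δ = d·√(n/2) = 0.39 × √(12/2) = 0.9553
Critical value for a one-sided test at α = 0.01: z_α = 2.326.
Power = P(Z > 2.326 − δ) = Φ(-1.371) = 0.0852.

Power ≈ 0.085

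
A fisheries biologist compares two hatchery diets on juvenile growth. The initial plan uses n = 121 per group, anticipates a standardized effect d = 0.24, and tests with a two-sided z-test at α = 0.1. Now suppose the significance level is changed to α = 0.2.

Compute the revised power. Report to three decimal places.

Power ≈ 0.722

δ = d·√(n/2) = 0.24 × √(121/2) = 1.8668 (unchanged). New critical value: z_{0.1} = 1.282.
Revised power = Φ(δ − 1.282) + Φ(−δ − 1.282) = Φ(0.585) + Φ(-3.148) = 0.7208 + 0.0008 = 0.7216.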